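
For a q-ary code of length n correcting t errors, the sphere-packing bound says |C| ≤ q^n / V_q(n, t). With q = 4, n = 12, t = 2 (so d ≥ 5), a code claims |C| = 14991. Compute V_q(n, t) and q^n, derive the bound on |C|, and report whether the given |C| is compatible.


V_q(n, t) = 631, q^n = 16777216, Hamming bound = 26588, |C| = 14991 ≤ bound (satisfied).

Step 1: Compute V_q(n, t) = Σ_{j=0}^2 C(n, j) (q−1)^j.
  j = 0: C(12,0)·(3)^0 = 1·1 = 1.
  j = 1: C(12,1)·(3)^1 = 12·3 = 36.
  j = 2: C(12,2)·(3)^2 = 66·9 = 594.
  V_q(n, t) = 1 + 36 + 594 = 631.
Step 2: q^n = 4^12 = 16777216.
Step 3: Hamming bound ⌊q^n / V_q(n,t)⌋ = ⌊16777216/631⌋ = 26588.
Step 4: Compare |C| = 14991 to 26588: satisfied.
The claimed |C| lies below the Hamming bound.


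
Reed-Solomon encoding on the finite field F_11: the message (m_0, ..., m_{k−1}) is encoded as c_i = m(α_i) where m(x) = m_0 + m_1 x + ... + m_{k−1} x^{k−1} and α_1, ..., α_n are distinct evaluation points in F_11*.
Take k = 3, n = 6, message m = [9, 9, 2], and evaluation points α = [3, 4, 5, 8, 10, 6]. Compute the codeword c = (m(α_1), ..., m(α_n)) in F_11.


c = [10, 0, 5, 0, 2, 3]

Message polynomial: m(x) = 9 + 9·x + 2·x^2 (mod 11).
For each evaluation point α_i, compute m(α_i) mod 11:
  α_1 = 3: Horner steps 2 → 4 → 10, so m(3) = 10.
  α_2 = 4: Horner steps 2 → 6 → 0, so m(4) = 0.
  α_3 = 5: Horner steps 2 → 8 → 5, so m(5) = 5.
  α_4 = 8: Horner steps 2 → 3 → 0, so m(8) = 0.
  α_5 = 10: Horner steps 2 → 7 → 2, so m(10) = 2.
  α_6 = 6: Horner steps 2 → 10 → 3, so m(6) = 3.
Codeword c = [10, 0, 5, 0, 2, 3] ∈ F_11^6.


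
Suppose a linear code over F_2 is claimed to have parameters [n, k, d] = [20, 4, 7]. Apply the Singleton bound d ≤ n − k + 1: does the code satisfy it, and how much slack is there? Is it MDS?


Singleton RHS = n − k + 1 = 17, slack = 10, bound satisfied, not MDS.

Singleton bound: d ≤ n − k + 1.
Here n = 20, k = 4, so n − k + 1 = 17.
Given d = 7, check d ≤ 17: YES.
Slack = (n − k + 1) − d = 10.
The code is NOT MDS (slack = 10 > 0).
Description: the claimed parameters are [20, 4, 7]_2; such a code would be non-MDS.


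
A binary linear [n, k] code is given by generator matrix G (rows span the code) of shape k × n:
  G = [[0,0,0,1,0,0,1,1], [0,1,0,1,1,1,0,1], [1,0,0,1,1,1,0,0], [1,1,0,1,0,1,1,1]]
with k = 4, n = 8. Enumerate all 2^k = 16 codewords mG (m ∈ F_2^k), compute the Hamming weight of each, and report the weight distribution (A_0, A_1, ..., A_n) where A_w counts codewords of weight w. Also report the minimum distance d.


Weight distribution: A_0 = 1, A_2 = 1, A_3 = 6, A_4 = 5, A_5 = 2, A_6 = 1. Minimum distance d = 2.

Enumerate all 2^4 = 16 messages m ∈ F_2^4.
For each, compute codeword c = mG in F_2^8, then tally its weight.
  m = 0000 → c = 00000000, weight = 0.
  m = 1000 → c = 00010011, weight = 3.
  m = 0100 → c = 01011101, weight = 5.
  m = 1100 → c = 01001110, weight = 4.
  m = 0010 → c = 10011100, weight = 4.
  m = 1010 → c = 10001111, weight = 5.
  m = 0110 → c = 11000001, weight = 3.
  m = 1110 → c = 11010010, weight = 4.
  m = 0001 → c = 11010111, weight = 6.
  m = 1001 → c = 11000100, weight = 3.
  m = 0101 → c = 10001010, weight = 3.
  m = 1101 → c = 10011001, weight = 4.
  m = 0011 → c = 01001011, weight = 4.
  m = 1011 → c = 01011000, weight = 3.
  m = 0111 → c = 00010110, weight = 3.
  m = 1111 → c = 00000101, weight = 2.
Tally weights:
  weight 0: 1 codewords.
  weight 2: 1 codewords.
  weight 3: 6 codewords.
  weight 4: 5 codewords.
  weight 5: 2 codewords.
  weight 6: 1 codewords.
Minimum distance d = smallest w > 0 with A_w > 0 = 2.
Sanity: Σ A_w = 16 = 2^4 = 16 ✓.


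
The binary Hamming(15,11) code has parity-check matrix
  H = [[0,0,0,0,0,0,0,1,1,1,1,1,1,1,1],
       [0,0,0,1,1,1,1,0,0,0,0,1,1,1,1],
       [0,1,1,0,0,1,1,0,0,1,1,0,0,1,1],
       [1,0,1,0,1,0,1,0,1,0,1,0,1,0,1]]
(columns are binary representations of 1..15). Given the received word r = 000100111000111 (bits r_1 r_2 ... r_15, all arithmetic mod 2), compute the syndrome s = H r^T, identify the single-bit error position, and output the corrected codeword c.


s = (1, 1, 1, 0)^T, error position = 14, corrected codeword c = 000100111000101

Compute s = H r^T mod 2 one row at a time:
  s_1 = 1 + 1 + 0 + 0 + 0 + 1 + 1 + 1 = 5 ≡ 1 (mod 2).
  s_2 = 1 + 0 + 0 + 1 + 0 + 1 + 1 + 1 = 5 ≡ 1 (mod 2).
  s_3 = 0 + 0 + 0 + 1 + 0 + 0 + 1 + 1 = 3 ≡ 1 (mod 2).
  s_4 = 0 + 0 + 0 + 1 + 1 + 0 + 1 + 1 = 4 ≡ 0 (mod 2).
s = (1, 1, 1, 0)^T — this equals column 14 of H (binary 1110), so error is at position 14.
Correct: flip bit 14 of r = 000100111000111 to get c = 000100111000101.


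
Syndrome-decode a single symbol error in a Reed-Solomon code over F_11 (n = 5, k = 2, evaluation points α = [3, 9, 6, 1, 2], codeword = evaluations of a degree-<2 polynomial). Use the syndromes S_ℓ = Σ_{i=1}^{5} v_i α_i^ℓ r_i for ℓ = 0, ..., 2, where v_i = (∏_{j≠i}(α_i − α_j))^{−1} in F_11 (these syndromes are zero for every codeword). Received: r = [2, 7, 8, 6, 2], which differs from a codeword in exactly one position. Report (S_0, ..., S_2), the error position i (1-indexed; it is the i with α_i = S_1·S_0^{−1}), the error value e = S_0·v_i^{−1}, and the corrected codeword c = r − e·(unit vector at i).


S = (5, 4, 1), error at position 1, error magnitude e = 4, c = [9, 7, 8, 6, 2].

Step 1: column multipliers v_i = (∏_{j≠i}(α_i − α_j))^{−1} mod 11.
  i = 1 (α = 3): (3−9)(3−6)(3−1)(3−2) = (−6)·(−3)·2·1 = 36 ≡ 3, so v_1 = 3^{−1} = 4 (mod 11).
  i = 2 (α = 9): (9−3)(9−6)(9−1)(9−2) = 6·3·8·7 = 1008 ≡ 7, so v_2 = 7^{−1} = 8 (mod 11).
  i = 3 (α = 6): (6−3)(6−9)(6−1)(6−2) = 3·(−3)·5·4 = −180 ≡ 7, so v_3 = 7^{−1} = 8 (mod 11).
  i = 4 (α = 1): (1−3)(1−9)(1−6)(1−2) = (−2)·(−8)·(−5)·(−1) = 80 ≡ 3, so v_4 = 3^{−1} = 4 (mod 11).
  i = 5 (α = 2): (2−3)(2−9)(2−6)(2−1) = (−1)·(−7)·(−4)·1 = −28 ≡ 5, so v_5 = 5^{−1} = 9 (mod 11).
  v = [4, 8, 8, 4, 9].
Step 2: syndromes of r = [2, 7, 8, 6, 2] (all sums mod 11).
  S_0 = Σ v_i r_i = 4·2 + 8·7 + 8·8 + 4·6 + 9·2 = 170 ≡ 5.
  S_1 = Σ v_i α_i r_i = 4·3·2 + 8·9·7 + 8·6·8 + 4·1·6 + 9·2·2 = 972 ≡ 4.
  α_i^2 mod 11 = [9, 4, 3, 1, 4].
  S_2 = Σ v_i α_i^2 r_i = 4·9·2 + 8·4·7 + 8·3·8 + 4·1·6 + 9·4·2 = 584 ≡ 1.
  S = (5, 4, 1) ≠ 0, so r is not a codeword (an error is present).
Step 3: locate the error. For a single error e at position i, S_ℓ = v_i·e·α_i^ℓ, so α_err = S_1/S_0.
  S_0^{−1} = 5^{−1} = 9 (mod 11), so α_err = 4·9 = 36 ≡ 3 = α_1. Error position i = 1.
  Consistency check: S_2/S_1 = 1·3 = 3 ≡ 3 = α_err ✓ (single-error assumption holds).
Step 4: error magnitude e = S_0/v_1 = S_0·∏_{j≠1}(α_1 − α_j) = 5·3 = 15 ≡ 4 (mod 11).
Step 5: correct position 1: c_1 = r_1 − e = 2 − 4 ≡ 9 (mod 11). Hence c = [9, 7, 8, 6, 2].
  Check: interpolating c through the α_i gives m(x) = 10 + 7·x (degree < 2) with m(α_i) = c_i for every i, so c is indeed a codeword.


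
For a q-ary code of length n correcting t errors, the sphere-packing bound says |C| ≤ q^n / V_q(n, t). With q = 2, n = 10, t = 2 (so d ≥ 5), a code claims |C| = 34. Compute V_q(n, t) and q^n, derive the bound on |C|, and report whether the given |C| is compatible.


V_q(n, t) = 56, q^n = 1024, Hamming bound = 18, |C| = 34 > bound (violated).

Step 1: Compute V_q(n, t) = Σ_{j=0}^2 C(n, j) (q−1)^j.
  j = 0: C(10,0)·(1)^0 = 1·1 = 1.
  j = 1: C(10,1)·(1)^1 = 10·1 = 10.
  j = 2: C(10,2)·(1)^2 = 45·1 = 45.
  V_q(n, t) = 1 + 10 + 45 = 56.
Step 2: q^n = 2^10 = 1024.
Step 3: Hamming bound ⌊q^n / V_q(n,t)⌋ = ⌊1024/56⌋ = 18.
Step 4: Compare |C| = 34 to 18: violated.
The claimed |C| lies above the Hamming bound, so no 2-ary code of length 10 with d ≥ 5 can have 34 codewords.


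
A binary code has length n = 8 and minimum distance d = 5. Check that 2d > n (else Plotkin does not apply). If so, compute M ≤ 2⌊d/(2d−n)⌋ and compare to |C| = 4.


Plotkin bound M ≤ 4; given |C| = 4 ≤ bound (satisfied).

Check applicability: 2d = 10, n = 8.
2d − n = 2 > 0, so Plotkin applies.
Compute d/(2d−n) = 5/2 ≈ 2.5000.
⌊d/(2d−n)⌋ = 2.
Plotkin bound: M ≤ 2·2 = 4.
Given |C| = 4, check: satisfied.
This |C| is at the Plotkin bound.


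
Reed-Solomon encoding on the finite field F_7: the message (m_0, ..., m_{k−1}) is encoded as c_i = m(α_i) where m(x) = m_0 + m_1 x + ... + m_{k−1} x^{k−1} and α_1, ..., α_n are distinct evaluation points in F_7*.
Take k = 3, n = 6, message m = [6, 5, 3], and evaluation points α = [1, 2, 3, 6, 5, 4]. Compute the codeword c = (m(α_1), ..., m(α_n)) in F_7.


c = [0, 0, 6, 4, 1, 4]

Message polynomial: m(x) = 6 + 5·x + 3·x^2 (mod 7).
For each evaluation point α_i, compute m(α_i) mod 7:
  α_1 = 1: Horner steps 3 → 1 → 0, so m(1) = 0.
  α_2 = 2: Horner steps 3 → 4 → 0, so m(2) = 0.
  α_3 = 3: Horner steps 3 → 0 → 6, so m(3) = 6.
  α_4 = 6: Horner steps 3 → 2 → 4, so m(6) = 4.
  α_5 = 5: Horner steps 3 → 6 → 1, so m(5) = 1.
  α_6 = 4: Horner steps 3 → 3 → 4, so m(4) = 4.
Codeword c = [0, 0, 6, 4, 1, 4] ∈ F_7^6.


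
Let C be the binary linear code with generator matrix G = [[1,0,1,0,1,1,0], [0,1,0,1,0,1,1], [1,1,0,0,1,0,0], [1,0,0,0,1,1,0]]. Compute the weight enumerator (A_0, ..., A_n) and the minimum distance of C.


Weight distribution: A_0 = 1, A_1 = 1, A_2 = 2, A_3 = 4, A_4 = 3, A_5 = 3, A_6 = 2. Minimum distance d = 1.

Enumerate all 2^4 = 16 messages m ∈ F_2^4.
For each, compute codeword c = mG in F_2^7, then tally its weight.
  m = 0000 → c = 0000000, weight = 0.
  m = 1000 → c = 1010110, weight = 4.
  m = 0100 → c = 0101011, weight = 4.
  m = 1100 → c = 1111101, weight = 6.
  m = 0010 → c = 1100100, weight = 3.
  m = 1010 → c = 0110010, weight = 3.
  m = 0110 → c = 1001111, weight = 5.
  m = 1110 → c = 0011001, weight = 3.
  m = 0001 → c = 1000110, weight = 3.
  m = 1001 → c = 0010000, weight = 1.
  m = 0101 → c = 1101101, weight = 5.
  m = 1101 → c = 0111011, weight = 5.
  m = 0011 → c = 0100010, weight = 2.
  m = 1011 → c = 1110100, weight = 4.
  m = 0111 → c = 0001001, weight = 2.
  m = 1111 → c = 1011111, weight = 6.
Tally weights:
  weight 0: 1 codewords.
  weight 1: 1 codewords.
  weight 2: 2 codewords.
  weight 3: 4 codewords.
  weight 4: 3 codewords.
  weight 5: 3 codewords.
  weight 6: 2 codewords.
Minimum distance d = smallest w > 0 with A_w > 0 = 1.
Sanity: Σ A_w = 16 = 2^4 = 16 ✓.


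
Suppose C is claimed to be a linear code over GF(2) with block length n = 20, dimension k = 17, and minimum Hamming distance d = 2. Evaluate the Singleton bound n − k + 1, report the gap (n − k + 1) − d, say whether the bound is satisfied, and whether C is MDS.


Singleton RHS = n − k + 1 = 4, slack = 2, bound satisfied, not MDS.

Singleton bound: d ≤ n − k + 1.
Here n = 20, k = 17, so n − k + 1 = 4.
Given d = 2, check d ≤ 4: YES.
Slack = (n − k + 1) − d = 2.
The code is NOT MDS (slack = 2 > 0).
Description: the claimed parameters are [20, 17, 2]_2; such a code would be non-MDS.


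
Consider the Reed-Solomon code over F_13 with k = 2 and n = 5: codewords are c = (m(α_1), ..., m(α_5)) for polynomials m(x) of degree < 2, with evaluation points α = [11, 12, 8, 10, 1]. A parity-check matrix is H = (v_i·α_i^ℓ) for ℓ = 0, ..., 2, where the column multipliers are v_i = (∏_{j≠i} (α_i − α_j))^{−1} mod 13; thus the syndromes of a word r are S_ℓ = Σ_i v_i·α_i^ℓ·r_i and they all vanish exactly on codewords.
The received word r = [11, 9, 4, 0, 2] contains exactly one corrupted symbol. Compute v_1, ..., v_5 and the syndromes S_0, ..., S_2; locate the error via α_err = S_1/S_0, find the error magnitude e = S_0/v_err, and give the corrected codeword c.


S = (10, 10, 10), error at position 5, error magnitude e = 10, c = [11, 9, 4, 0, 5].

Step 1: column multipliers v_i = (∏_{j≠i}(α_i − α_j))^{−1} mod 13.
  i = 1 (α = 11): (11−12)(11−8)(11−10)(11−1) = (−1)·3·1·10 = −30 ≡ 9, so v_1 = 9^{−1} = 3 (mod 13).
  i = 2 (α = 12): (12−11)(12−8)(12−10)(12−1) = 1·4·2·11 = 88 ≡ 10, so v_2 = 10^{−1} = 4 (mod 13).
  i = 3 (α = 8): (8−11)(8−12)(8−10)(8−1) = (−3)·(−4)·(−2)·7 = −168 ≡ 1, so v_3 = 1^{−1} = 1 (mod 13).
  i = 4 (α = 10): (10−11)(10−12)(10−8)(10−1) = (−1)·(−2)·2·9 = 36 ≡ 10, so v_4 = 10^{−1} = 4 (mod 13).
  i = 5 (α = 1): (1−11)(1−12)(1−8)(1−10) = (−10)·(−11)·(−7)·(−9) = 6930 ≡ 1, so v_5 = 1^{−1} = 1 (mod 13).
  v = [3, 4, 1, 4, 1].
Step 2: syndromes of r = [11, 9, 4, 0, 2] (all sums mod 13).
  S_0 = Σ v_i r_i = 3·11 + 4·9 + 1·4 + 4·0 + 1·2 = 75 ≡ 10.
  S_1 = Σ v_i α_i r_i = 3·11·11 + 4·12·9 + 1·8·4 + 4·10·0 + 1·1·2 = 829 ≡ 10.
  α_i^2 mod 13 = [4, 1, 12, 9, 1].
  S_2 = Σ v_i α_i^2 r_i = 3·4·11 + 4·1·9 + 1·12·4 + 4·9·0 + 1·1·2 = 218 ≡ 10.
  S = (10, 10, 10) ≠ 0, so r is not a codeword (an error is present).
Step 3: locate the error. For a single error e at position i, S_ℓ = v_i·e·α_i^ℓ, so α_err = S_1/S_0.
  S_0^{−1} = 10^{−1} = 4 (mod 13), so α_err = 10·4 = 40 ≡ 1 = α_5. Error position i = 5.
  Consistency check: S_2/S_1 = 10·4 = 40 ≡ 1 = α_err ✓ (single-error assumption holds).
Step 4: error magnitude e = S_0/v_5 = S_0·∏_{j≠5}(α_5 − α_j) = 10·1 = 10 ≡ 10 (mod 13).
Step 5: correct position 5: c_5 = r_5 − e = 2 − 10 ≡ 5 (mod 13). Hence c = [11, 9, 4, 0, 5].
  Check: interpolating c through the α_i gives m(x) = 7 + 11·x (degree < 2) with m(α_i) = c_i for every i, so c is indeed a codeword.


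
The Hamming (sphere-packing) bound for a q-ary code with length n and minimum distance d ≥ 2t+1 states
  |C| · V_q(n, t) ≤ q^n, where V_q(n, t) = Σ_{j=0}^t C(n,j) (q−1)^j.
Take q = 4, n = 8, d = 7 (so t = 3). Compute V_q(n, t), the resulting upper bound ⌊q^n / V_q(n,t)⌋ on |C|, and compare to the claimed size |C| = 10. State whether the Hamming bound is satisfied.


V_q(n, t) = 1789, q^n = 65536, Hamming bound = 36, |C| = 10 ≤ bound (satisfied).

Step 1: Compute V_q(n, t) = Σ_{j=0}^3 C(n, j) (q−1)^j.
  j = 0: C(8,0)·(3)^0 = 1·1 = 1.
  j = 1: C(8,1)·(3)^1 = 8·3 = 24.
  j = 2: C(8,2)·(3)^2 = 28·9 = 252.
  j = 3: C(8,3)·(3)^3 = 56·27 = 1512.
  V_q(n, t) = 1 + 24 + 252 + 1512 = 1789.
Step 2: q^n = 4^8 = 65536.
Step 3: Hamming bound ⌊q^n / V_q(n,t)⌋ = ⌊65536/1789⌋ = 36.
Step 4: Compare |C| = 10 to 36: satisfied.
The claimed |C| lies below the Hamming bound.


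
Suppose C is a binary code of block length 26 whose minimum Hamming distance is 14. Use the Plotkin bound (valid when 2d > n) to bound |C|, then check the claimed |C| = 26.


Plotkin bound M ≤ 14; given |C| = 26 > bound (violated).

Check applicability: 2d = 28, n = 26.
2d − n = 2 > 0, so Plotkin applies.
Compute d/(2d−n) = 14/2 ≈ 7.0000.
⌊d/(2d−n)⌋ = 7.
Plotkin bound: M ≤ 2·7 = 14.
Given |C| = 26, check: VIOLATED.
This |C| is above the Plotkin bound, so no binary code with n = 26, d = 14 and 26 codewords exists.


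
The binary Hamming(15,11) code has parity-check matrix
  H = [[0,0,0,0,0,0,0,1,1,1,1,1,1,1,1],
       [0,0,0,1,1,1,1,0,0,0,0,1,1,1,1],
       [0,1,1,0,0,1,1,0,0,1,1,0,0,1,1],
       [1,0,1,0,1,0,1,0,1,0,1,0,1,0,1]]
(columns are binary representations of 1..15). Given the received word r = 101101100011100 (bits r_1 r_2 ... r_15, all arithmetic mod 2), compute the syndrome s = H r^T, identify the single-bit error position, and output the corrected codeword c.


s = (1, 1, 0, 1)^T, error position = 13, corrected codeword c = 101101100011000

Compute s = H r^T mod 2 one row at a time:
  s_1 = 0 + 0 + 0 + 1 + 1 + 1 + 0 + 0 = 3 ≡ 1 (mod 2).
  s_2 = 1 + 0 + 1 + 1 + 1 + 1 + 0 + 0 = 5 ≡ 1 (mod 2).
  s_3 = 0 + 1 + 1 + 1 + 0 + 1 + 0 + 0 = 4 ≡ 0 (mod 2).
  s_4 = 1 + 1 + 0 + 1 + 0 + 1 + 1 + 0 = 5 ≡ 1 (mod 2).
s = (1, 1, 0, 1)^T — this equals column 13 of H (binary 1101), so error is at position 13.
Correct: flip bit 13 of r = 101101100011100 to get c = 101101100011000.


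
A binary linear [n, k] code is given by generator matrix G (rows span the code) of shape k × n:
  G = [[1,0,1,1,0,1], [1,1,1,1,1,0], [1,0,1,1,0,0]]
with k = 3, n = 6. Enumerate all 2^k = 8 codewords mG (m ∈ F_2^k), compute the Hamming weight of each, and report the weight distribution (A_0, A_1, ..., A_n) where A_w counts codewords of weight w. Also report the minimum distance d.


Weight distribution: A_0 = 1, A_1 = 1, A_2 = 1, A_3 = 2, A_4 = 1, A_5 = 1, A_6 = 1. Minimum distance d = 1.

Enumerate all 2^3 = 8 messages m ∈ F_2^3.
For each, compute codeword c = mG in F_2^6, then tally its weight.
  m = 000 → c = 000000, weight = 0.
  m = 100 → c = 101101, weight = 4.
  m = 010 → c = 111110, weight = 5.
  m = 110 → c = 010011, weight = 3.
  m = 001 → c = 101100, weight = 3.
  m = 101 → c = 000001, weight = 1.
  m = 011 → c = 010010, weight = 2.
  m = 111 → c = 111111, weight = 6.
Tally weights:
  weight 0: 1 codewords.
  weight 1: 1 codewords.
  weight 2: 1 codewords.
  weight 3: 2 codewords.
  weight 4: 1 codewords.
  weight 5: 1 codewords.
  weight 6: 1 codewords.
Minimum distance d = smallest w > 0 with A_w > 0 = 1.
Sanity: Σ A_w = 8 = 2^3 = 8 ✓.


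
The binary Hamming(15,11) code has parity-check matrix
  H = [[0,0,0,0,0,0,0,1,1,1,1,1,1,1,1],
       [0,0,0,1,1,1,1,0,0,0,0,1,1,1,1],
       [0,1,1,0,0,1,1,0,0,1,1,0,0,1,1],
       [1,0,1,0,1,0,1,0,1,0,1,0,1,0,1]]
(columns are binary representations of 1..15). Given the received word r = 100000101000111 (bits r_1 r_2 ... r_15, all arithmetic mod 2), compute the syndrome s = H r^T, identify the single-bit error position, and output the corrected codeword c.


s = (0, 0, 1, 1)^T, error position = 3, corrected codeword c = 101000101000111

Compute s = H r^T mod 2 one row at a time:
  s_1 = 0 + 1 + 0 + 0 + 0 + 1 + 1 + 1 = 4 ≡ 0 (mod 2).
  s_2 = 0 + 0 + 0 + 1 + 0 + 1 + 1 + 1 = 4 ≡ 0 (mod 2).
  s_3 = 0 + 0 + 0 + 1 + 0 + 0 + 1 + 1 = 3 ≡ 1 (mod 2).
  s_4 = 1 + 0 + 0 + 1 + 1 + 0 + 1 + 1 = 5 ≡ 1 (mod 2).
s = (0, 0, 1, 1)^T — this equals column 3 of H (binary 0011), so error is at position 3.
Correct: flip bit 3 of r = 100000101000111 to get c = 101000101000111.


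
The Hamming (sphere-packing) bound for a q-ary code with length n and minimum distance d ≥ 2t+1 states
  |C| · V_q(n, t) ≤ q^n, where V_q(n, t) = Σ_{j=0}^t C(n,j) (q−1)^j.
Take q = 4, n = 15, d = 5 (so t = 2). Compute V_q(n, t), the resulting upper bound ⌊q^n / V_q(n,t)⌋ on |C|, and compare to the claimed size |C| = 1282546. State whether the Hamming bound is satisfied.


V_q(n, t) = 991, q^n = 1073741824, Hamming bound = 1083493, |C| = 1282546 > bound (violated).

Step 1: Compute V_q(n, t) = Σ_{j=0}^2 C(n, j) (q−1)^j.
  j = 0: C(15,0)·(3)^0 = 1·1 = 1.
  j = 1: C(15,1)·(3)^1 = 15·3 = 45.
  j = 2: C(15,2)·(3)^2 = 105·9 = 945.
  V_q(n, t) = 1 + 45 + 945 = 991.
Step 2: q^n = 4^15 = 1073741824.
Step 3: Hamming bound ⌊q^n / V_q(n,t)⌋ = ⌊1073741824/991⌋ = 1083493.
Step 4: Compare |C| = 1282546 to 1083493: violated.
The claimed |C| lies above the Hamming bound, so no 4-ary code of length 15 with d ≥ 5 can have 1282546 codewords.


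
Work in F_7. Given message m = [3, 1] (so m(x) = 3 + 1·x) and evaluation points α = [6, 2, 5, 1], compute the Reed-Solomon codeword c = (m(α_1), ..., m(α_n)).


c = [2, 5, 1, 4]

Message polynomial: m(x) = 3 + 1·x (mod 7).
For each evaluation point α_i, compute m(α_i) mod 7:
  α_1 = 6: Horner steps 1 → 2, so m(6) = 2.
  α_2 = 2: Horner steps 1 → 5, so m(2) = 5.
  α_3 = 5: Horner steps 1 → 1, so m(5) = 1.
  α_4 = 1: Horner steps 1 → 4, so m(1) = 4.
Codeword c = [2, 5, 1, 4] ∈ F_7^4.


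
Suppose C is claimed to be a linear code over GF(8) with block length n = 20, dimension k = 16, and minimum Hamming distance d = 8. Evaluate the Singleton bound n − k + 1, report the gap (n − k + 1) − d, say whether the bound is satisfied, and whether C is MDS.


Singleton RHS = n − k + 1 = 5, slack = -3, bound violated (no such code; not MDS).

Singleton bound: d ≤ n − k + 1.
Here n = 20, k = 16, so n − k + 1 = 5.
Given d = 8, check d ≤ 5: NO.
Slack = (n − k + 1) − d = -3.
The slack is negative: d = 8 exceeds n − k + 1 = 5 by 3, so the Singleton bound is violated and no linear [20, 16, 8]_8 code can exist. In particular it is not MDS (MDS requires d = n − k + 1 exactly).
Description: the claimed parameters are [20, 16, 8]_8; such a code would be impossible (violates the Singleton bound).


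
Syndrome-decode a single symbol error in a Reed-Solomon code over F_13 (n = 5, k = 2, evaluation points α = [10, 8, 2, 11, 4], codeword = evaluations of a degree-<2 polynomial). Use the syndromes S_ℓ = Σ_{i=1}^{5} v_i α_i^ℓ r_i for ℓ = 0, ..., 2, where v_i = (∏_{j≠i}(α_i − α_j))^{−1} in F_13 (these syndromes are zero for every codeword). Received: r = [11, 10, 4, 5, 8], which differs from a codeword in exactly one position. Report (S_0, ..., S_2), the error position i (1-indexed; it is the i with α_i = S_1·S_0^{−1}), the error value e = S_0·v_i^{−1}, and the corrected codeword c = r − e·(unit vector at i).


S = (6, 12, 11), error at position 3, error magnitude e = 10, c = [11, 10, 7, 5, 8].

Step 1: column multipliers v_i = (∏_{j≠i}(α_i − α_j))^{−1} mod 13.
  i = 1 (α = 10): (10−8)(10−2)(10−11)(10−4) = 2·8·(−1)·6 = −96 ≡ 8, so v_1 = 8^{−1} = 5 (mod 13).
  i = 2 (α = 8): (8−10)(8−2)(8−11)(8−4) = (−2)·6·(−3)·4 = 144 ≡ 1, so v_2 = 1^{−1} = 1 (mod 13).
  i = 3 (α = 2): (2−10)(2−8)(2−11)(2−4) = (−8)·(−6)·(−9)·(−2) = 864 ≡ 6, so v_3 = 6^{−1} = 11 (mod 13).
  i = 4 (α = 11): (11−10)(11−8)(11−2)(11−4) = 1·3·9·7 = 189 ≡ 7, so v_4 = 7^{−1} = 2 (mod 13).
  i = 5 (α = 4): (4−10)(4−8)(4−2)(4−11) = (−6)·(−4)·2·(−7) = −336 ≡ 2, so v_5 = 2^{−1} = 7 (mod 13).
  v = [5, 1, 11, 2, 7].
Step 2: syndromes of r = [11, 10, 4, 5, 8] (all sums mod 13).
  S_0 = Σ v_i r_i = 5·11 + 1·10 + 11·4 + 2·5 + 7·8 = 175 ≡ 6.
  S_1 = Σ v_i α_i r_i = 5·10·11 + 1·8·10 + 11·2·4 + 2·11·5 + 7·4·8 = 1052 ≡ 12.
  α_i^2 mod 13 = [9, 12, 4, 4, 3].
  S_2 = Σ v_i α_i^2 r_i = 5·9·11 + 1·12·10 + 11·4·4 + 2·4·5 + 7·3·8 = 999 ≡ 11.
  S = (6, 12, 11) ≠ 0, so r is not a codeword (an error is present).
Step 3: locate the error. For a single error e at position i, S_ℓ = v_i·e·α_i^ℓ, so α_err = S_1/S_0.
  S_0^{−1} = 6^{−1} = 11 (mod 13), so α_err = 12·11 = 132 ≡ 2 = α_3. Error position i = 3.
  Consistency check: S_2/S_1 = 11·12 = 132 ≡ 2 = α_err ✓ (single-error assumption holds).
Step 4: error magnitude e = S_0/v_3 = S_0·∏_{j≠3}(α_3 − α_j) = 6·6 = 36 ≡ 10 (mod 13).
Step 5: correct position 3: c_3 = r_3 − e = 4 − 10 ≡ 7 (mod 13). Hence c = [11, 10, 7, 5, 8].
  Check: interpolating c through the α_i gives m(x) = 6 + 7·x (degree < 2) with m(α_i) = c_i for every i, so c is indeed a codeword.


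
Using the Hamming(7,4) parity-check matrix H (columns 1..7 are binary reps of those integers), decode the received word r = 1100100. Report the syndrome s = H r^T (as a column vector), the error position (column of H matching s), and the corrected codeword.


s = (1, 1, 0)^T, error position = 6, corrected codeword c = 1100110

Compute s = H r^T mod 2 one row at a time:
  s_1 = 0 + 1 + 0 + 0 = 1 ≡ 1 (mod 2).
  s_2 = 1 + 0 + 0 + 0 = 1 ≡ 1 (mod 2).
  s_3 = 1 + 0 + 1 + 0 = 2 ≡ 0 (mod 2).
s = (1, 1, 0)^T — this equals column 6 of H (binary 110), so error is at position 6.
Correct: flip bit 6 of r = 1100100 to get c = 1100110.


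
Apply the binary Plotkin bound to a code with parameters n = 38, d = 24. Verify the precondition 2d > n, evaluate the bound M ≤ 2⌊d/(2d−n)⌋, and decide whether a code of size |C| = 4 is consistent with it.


Plotkin bound M ≤ 4; given |C| = 4 ≤ bound (satisfied).

Check applicability: 2d = 48, n = 38.
2d − n = 10 > 0, so Plotkin applies.
Compute d/(2d−n) = 24/10 ≈ 2.4000.
⌊d/(2d−n)⌋ = 2.
Plotkin bound: M ≤ 2·2 = 4.
Given |C| = 4, check: satisfied.
This |C| is at the Plotkin bound.


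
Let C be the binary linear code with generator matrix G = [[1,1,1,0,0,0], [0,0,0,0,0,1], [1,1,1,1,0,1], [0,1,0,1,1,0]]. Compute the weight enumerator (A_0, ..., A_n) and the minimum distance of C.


Weight distribution: A_0 = 1, A_1 = 2, A_2 = 2, A_3 = 4, A_4 = 5, A_5 = 2. Minimum distance d = 1.

Enumerate all 2^4 = 16 messages m ∈ F_2^4.
For each, compute codeword c = mG in F_2^6, then tally its weight.
  m = 0000 → c = 000000, weight = 0.
  m = 1000 → c = 111000, weight = 3.
  m = 0100 → c = 000001, weight = 1.
  m = 1100 → c = 111001, weight = 4.
  m = 0010 → c = 111101, weight = 5.
  m = 1010 → c = 000101, weight = 2.
  m = 0110 → c = 111100, weight = 4.
  m = 1110 → c = 000100, weight = 1.
  m = 0001 → c = 010110, weight = 3.
  m = 1001 → c = 101110, weight = 4.
  m = 0101 → c = 010111, weight = 4.
  m = 1101 → c = 101111, weight = 5.
  m = 0011 → c = 101011, weight = 4.
  m = 1011 → c = 010011, weight = 3.
  m = 0111 → c = 101010, weight = 3.
  m = 1111 → c = 010010, weight = 2.
Tally weights:
  weight 0: 1 codewords.
  weight 1: 2 codewords.
  weight 2: 2 codewords.
  weight 3: 4 codewords.
  weight 4: 5 codewords.
  weight 5: 2 codewords.
Minimum distance d = smallest w > 0 with A_w > 0 = 1.
Sanity: Σ A_w = 16 = 2^4 = 16 ✓.


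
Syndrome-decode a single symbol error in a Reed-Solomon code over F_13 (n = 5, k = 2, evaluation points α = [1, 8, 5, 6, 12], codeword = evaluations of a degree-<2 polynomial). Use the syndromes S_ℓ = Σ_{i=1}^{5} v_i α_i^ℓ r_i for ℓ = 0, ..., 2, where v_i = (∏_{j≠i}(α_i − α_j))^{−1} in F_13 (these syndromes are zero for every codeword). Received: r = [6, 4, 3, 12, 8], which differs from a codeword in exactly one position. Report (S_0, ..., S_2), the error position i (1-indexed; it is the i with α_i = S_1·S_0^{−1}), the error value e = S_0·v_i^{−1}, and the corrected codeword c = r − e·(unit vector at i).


S = (10, 3, 10), error at position 5, error magnitude e = 7, c = [6, 4, 3, 12, 1].

Step 1: column multipliers v_i = (∏_{j≠i}(α_i − α_j))^{−1} mod 13.
  i = 1 (α = 1): (1−8)(1−5)(1−6)(1−12) = (−7)·(−4)·(−5)·(−11) = 1540 ≡ 6, so v_1 = 6^{−1} = 11 (mod 13).
  i = 2 (α = 8): (8−1)(8−5)(8−6)(8−12) = 7·3·2·(−4) = −168 ≡ 1, so v_2 = 1^{−1} = 1 (mod 13).
  i = 3 (α = 5): (5−1)(5−8)(5−6)(5−12) = 4·(−3)·(−1)·(−7) = −84 ≡ 7, so v_3 = 7^{−1} = 2 (mod 13).
  i = 4 (α = 6): (6−1)(6−8)(6−5)(6−12) = 5·(−2)·1·(−6) = 60 ≡ 8, so v_4 = 8^{−1} = 5 (mod 13).
  i = 5 (α = 12): (12−1)(12−8)(12−5)(12−6) = 11·4·7·6 = 1848 ≡ 2, so v_5 = 2^{−1} = 7 (mod 13).
  v = [11, 1, 2, 5, 7].
Step 2: syndromes of r = [6, 4, 3, 12, 8] (all sums mod 13).
  S_0 = Σ v_i r_i = 11·6 + 1·4 + 2·3 + 5·12 + 7·8 = 192 ≡ 10.
  S_1 = Σ v_i α_i r_i = 11·1·6 + 1·8·4 + 2·5·3 + 5·6·12 + 7·12·8 = 1160 ≡ 3.
  α_i^2 mod 13 = [1, 12, 12, 10, 1].
  S_2 = Σ v_i α_i^2 r_i = 11·1·6 + 1·12·4 + 2·12·3 + 5·10·12 + 7·1·8 = 842 ≡ 10.
  S = (10, 3, 10) ≠ 0, so r is not a codeword (an error is present).
Step 3: locate the error. For a single error e at position i, S_ℓ = v_i·e·α_i^ℓ, so α_err = S_1/S_0.
  S_0^{−1} = 10^{−1} = 4 (mod 13), so α_err = 3·4 = 12 ≡ 12 = α_5. Error position i = 5.
  Consistency check: S_2/S_1 = 10·9 = 90 ≡ 12 = α_err ✓ (single-error assumption holds).
Step 4: error magnitude e = S_0/v_5 = S_0·∏_{j≠5}(α_5 − α_j) = 10·2 = 20 ≡ 7 (mod 13).
Step 5: correct position 5: c_5 = r_5 − e = 8 − 7 ≡ 1 (mod 13). Hence c = [6, 4, 3, 12, 1].
  Check: interpolating c through the α_i gives m(x) = 10 + 9·x (degree < 2) with m(α_i) = c_i for every i, so c is indeed a codeword.


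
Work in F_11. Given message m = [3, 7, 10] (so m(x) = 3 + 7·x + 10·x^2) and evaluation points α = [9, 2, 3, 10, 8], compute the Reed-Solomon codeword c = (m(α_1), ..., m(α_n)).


c = [7, 2, 4, 6, 6]

Message polynomial: m(x) = 3 + 7·x + 10·x^2 (mod 11).
For each evaluation point α_i, compute m(α_i) mod 11:
  α_1 = 9: Horner steps 10 → 9 → 7, so m(9) = 7.
  α_2 = 2: Horner steps 10 → 5 → 2, so m(2) = 2.
  α_3 = 3: Horner steps 10 → 4 → 4, so m(3) = 4.
  α_4 = 10: Horner steps 10 → 8 → 6, so m(10) = 6.
  α_5 = 8: Horner steps 10 → 10 → 6, so m(8) = 6.
Codeword c = [7, 2, 4, 6, 6] ∈ F_11^5.


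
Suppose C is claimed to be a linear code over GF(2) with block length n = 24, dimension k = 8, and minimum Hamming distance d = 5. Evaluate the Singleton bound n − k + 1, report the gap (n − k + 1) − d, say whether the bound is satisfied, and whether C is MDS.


Singleton RHS = n − k + 1 = 17, slack = 12, bound satisfied, not MDS.

Singleton bound: d ≤ n − k + 1.
Here n = 24, k = 8, so n − k + 1 = 17.
Given d = 5, check d ≤ 17: YES.
Slack = (n − k + 1) − d = 12.
The code is NOT MDS (slack = 12 > 0).
Description: the claimed parameters are [24, 8, 5]_2; such a code would be non-MDS.


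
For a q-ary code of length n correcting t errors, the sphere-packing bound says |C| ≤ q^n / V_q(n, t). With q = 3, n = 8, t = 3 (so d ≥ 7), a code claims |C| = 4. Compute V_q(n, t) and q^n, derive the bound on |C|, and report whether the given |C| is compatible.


V_q(n, t) = 577, q^n = 6561, Hamming bound = 11, |C| = 4 ≤ bound (satisfied).

Step 1: Compute V_q(n, t) = Σ_{j=0}^3 C(n, j) (q−1)^j.
  j = 0: C(8,0)·(2)^0 = 1·1 = 1.
  j = 1: C(8,1)·(2)^1 = 8·2 = 16.
  j = 2: C(8,2)·(2)^2 = 28·4 = 112.
  j = 3: C(8,3)·(2)^3 = 56·8 = 448.
  V_q(n, t) = 1 + 16 + 112 + 448 = 577.
Step 2: q^n = 3^8 = 6561.
Step 3: Hamming bound ⌊q^n / V_q(n,t)⌋ = ⌊6561/577⌋ = 11.
Step 4: Compare |C| = 4 to 11: satisfied.
The claimed |C| lies below the Hamming bound.


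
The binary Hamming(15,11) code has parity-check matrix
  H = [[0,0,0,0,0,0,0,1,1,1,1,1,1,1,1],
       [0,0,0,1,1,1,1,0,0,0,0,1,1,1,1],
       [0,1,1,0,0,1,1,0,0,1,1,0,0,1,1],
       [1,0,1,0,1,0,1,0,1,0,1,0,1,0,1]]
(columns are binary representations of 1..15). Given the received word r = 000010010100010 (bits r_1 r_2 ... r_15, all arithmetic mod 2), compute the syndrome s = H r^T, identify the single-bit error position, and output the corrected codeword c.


s = (1, 0, 0, 1)^T, error position = 9, corrected codeword c = 000010011100010

Compute s = H r^T mod 2 one row at a time:
  s_1 = 1 + 0 + 1 + 0 + 0 + 0 + 1 + 0 = 3 ≡ 1 (mod 2).
  s_2 = 0 + 1 + 0 + 0 + 0 + 0 + 1 + 0 = 2 ≡ 0 (mod 2).
  s_3 = 0 + 0 + 0 + 0 + 1 + 0 + 1 + 0 = 2 ≡ 0 (mod 2).
  s_4 = 0 + 0 + 1 + 0 + 0 + 0 + 0 + 0 = 1 ≡ 1 (mod 2).
s = (1, 0, 0, 1)^T — this equals column 9 of H (binary 1001), so error is at position 9.
Correct: flip bit 9 of r = 000010010100010 to get c = 000010011100010.


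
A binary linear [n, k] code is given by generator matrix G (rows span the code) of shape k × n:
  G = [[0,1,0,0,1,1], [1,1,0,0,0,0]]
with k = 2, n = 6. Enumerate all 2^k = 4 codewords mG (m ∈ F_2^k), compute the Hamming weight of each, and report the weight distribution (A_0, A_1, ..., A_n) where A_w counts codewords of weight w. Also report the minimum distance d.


Weight distribution: A_0 = 1, A_2 = 1, A_3 = 2. Minimum distance d = 2.

Enumerate all 2^2 = 4 messages m ∈ F_2^2.
For each, compute codeword c = mG in F_2^6, then tally its weight.
  m = 00 → c = 000000, weight = 0.
  m = 10 → c = 010011, weight = 3.
  m = 01 → c = 110000, weight = 2.
  m = 11 → c = 100011, weight = 3.
Tally weights:
  weight 0: 1 codewords.
  weight 2: 1 codewords.
  weight 3: 2 codewords.
Minimum distance d = smallest w > 0 with A_w > 0 = 2.
Sanity: Σ A_w = 4 = 2^2 = 4 ✓.


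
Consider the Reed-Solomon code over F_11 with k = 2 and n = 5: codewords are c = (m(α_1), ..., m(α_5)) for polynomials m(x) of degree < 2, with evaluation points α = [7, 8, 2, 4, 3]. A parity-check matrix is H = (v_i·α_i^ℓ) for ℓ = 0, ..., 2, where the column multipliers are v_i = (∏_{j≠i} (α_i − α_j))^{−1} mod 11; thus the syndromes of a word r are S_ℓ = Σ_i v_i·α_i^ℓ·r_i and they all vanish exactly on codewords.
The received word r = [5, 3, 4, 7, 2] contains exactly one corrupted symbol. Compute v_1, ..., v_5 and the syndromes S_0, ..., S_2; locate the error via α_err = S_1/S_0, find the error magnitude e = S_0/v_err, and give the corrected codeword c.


S = (9, 3, 1), error at position 4, error magnitude e = 7, c = [5, 3, 4, 0, 2].

Step 1: column multipliers v_i = (∏_{j≠i}(α_i − α_j))^{−1} mod 11.
  i = 1 (α = 7): (7−8)(7−2)(7−4)(7−3) = (−1)·5·3·4 = −60 ≡ 6, so v_1 = 6^{−1} = 2 (mod 11).
  i = 2 (α = 8): (8−7)(8−2)(8−4)(8−3) = 1·6·4·5 = 120 ≡ 10, so v_2 = 10^{−1} = 10 (mod 11).
  i = 3 (α = 2): (2−7)(2−8)(2−4)(2−3) = (−5)·(−6)·(−2)·(−1) = 60 ≡ 5, so v_3 = 5^{−1} = 9 (mod 11).
  i = 4 (α = 4): (4−7)(4−8)(4−2)(4−3) = (−3)·(−4)·2·1 = 24 ≡ 2, so v_4 = 2^{−1} = 6 (mod 11).
  i = 5 (α = 3): (3−7)(3−8)(3−2)(3−4) = (−4)·(−5)·1·(−1) = −20 ≡ 2, so v_5 = 2^{−1} = 6 (mod 11).
  v = [2, 10, 9, 6, 6].
Step 2: syndromes of r = [5, 3, 4, 7, 2] (all sums mod 11).
  S_0 = Σ v_i r_i = 2·5 + 10·3 + 9·4 + 6·7 + 6·2 = 130 ≡ 9.
  S_1 = Σ v_i α_i r_i = 2·7·5 + 10·8·3 + 9·2·4 + 6·4·7 + 6·3·2 = 586 ≡ 3.
  α_i^2 mod 11 = [5, 9, 4, 5, 9].
  S_2 = Σ v_i α_i^2 r_i = 2·5·5 + 10·9·3 + 9·4·4 + 6·5·7 + 6·9·2 = 782 ≡ 1.
  S = (9, 3, 1) ≠ 0, so r is not a codeword (an error is present).
Step 3: locate the error. For a single error e at position i, S_ℓ = v_i·e·α_i^ℓ, so α_err = S_1/S_0.
  S_0^{−1} = 9^{−1} = 5 (mod 11), so α_err = 3·5 = 15 ≡ 4 = α_4. Error position i = 4.
  Consistency check: S_2/S_1 = 1·4 = 4 ≡ 4 = α_err ✓ (single-error assumption holds).
Step 4: error magnitude e = S_0/v_4 = S_0·∏_{j≠4}(α_4 − α_j) = 9·2 = 18 ≡ 7 (mod 11).
Step 5: correct position 4: c_4 = r_4 − e = 7 − 7 ≡ 0 (mod 11). Hence c = [5, 3, 4, 0, 2].
  Check: interpolating c through the α_i gives m(x) = 8 + 9·x (degree < 2) with m(α_i) = c_i for every i, so c is indeed a codeword.


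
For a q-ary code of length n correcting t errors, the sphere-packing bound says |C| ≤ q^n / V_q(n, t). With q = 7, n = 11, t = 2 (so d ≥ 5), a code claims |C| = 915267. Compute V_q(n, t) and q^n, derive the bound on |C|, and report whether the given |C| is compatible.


V_q(n, t) = 2047, q^n = 1977326743, Hamming bound = 965963, |C| = 915267 ≤ bound (satisfied).

Step 1: Compute V_q(n, t) = Σ_{j=0}^2 C(n, j) (q−1)^j.
  j = 0: C(11,0)·(6)^0 = 1·1 = 1.
  j = 1: C(11,1)·(6)^1 = 11·6 = 66.
  j = 2: C(11,2)·(6)^2 = 55·36 = 1980.
  V_q(n, t) = 1 + 66 + 1980 = 2047.
Step 2: q^n = 7^11 = 1977326743.
Step 3: Hamming bound ⌊q^n / V_q(n,t)⌋ = ⌊1977326743/2047⌋ = 965963.
Step 4: Compare |C| = 915267 to 965963: satisfied.
The claimed |C| lies below the Hamming bound.


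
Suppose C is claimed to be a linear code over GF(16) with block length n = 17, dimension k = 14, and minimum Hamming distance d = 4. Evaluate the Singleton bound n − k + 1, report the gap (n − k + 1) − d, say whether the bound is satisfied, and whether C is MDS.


Singleton RHS = n − k + 1 = 4, slack = 0, bound satisfied, MDS.

Singleton bound: d ≤ n − k + 1.
Here n = 17, k = 14, so n − k + 1 = 4.
Given d = 4, check d ≤ 4: YES.
Slack = (n − k + 1) − d = 0.
The code is MDS (slack = 0).
Description: the claimed parameters are [17, 14, 4]_16; such a code would be MDS (meets Singleton bound).


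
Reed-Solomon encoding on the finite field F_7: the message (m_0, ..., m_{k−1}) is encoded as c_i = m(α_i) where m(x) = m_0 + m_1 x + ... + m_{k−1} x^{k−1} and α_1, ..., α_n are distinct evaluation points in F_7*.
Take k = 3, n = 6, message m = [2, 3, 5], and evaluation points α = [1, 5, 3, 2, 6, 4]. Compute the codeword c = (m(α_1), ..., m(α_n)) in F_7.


c = [3, 2, 0, 0, 4, 3]

Message polynomial: m(x) = 2 + 3·x + 5·x^2 (mod 7).
For each evaluation point α_i, compute m(α_i) mod 7:
  α_1 = 1: Horner steps 5 → 1 → 3, so m(1) = 3.
  α_2 = 5: Horner steps 5 → 0 → 2, so m(5) = 2.
  α_3 = 3: Horner steps 5 → 4 → 0, so m(3) = 0.
  α_4 = 2: Horner steps 5 → 6 → 0, so m(2) = 0.
  α_5 = 6: Horner steps 5 → 5 → 4, so m(6) = 4.
  α_6 = 4: Horner steps 5 → 2 → 3, so m(4) = 3.
Codeword c = [3, 2, 0, 0, 4, 3] ∈ F_7^6.


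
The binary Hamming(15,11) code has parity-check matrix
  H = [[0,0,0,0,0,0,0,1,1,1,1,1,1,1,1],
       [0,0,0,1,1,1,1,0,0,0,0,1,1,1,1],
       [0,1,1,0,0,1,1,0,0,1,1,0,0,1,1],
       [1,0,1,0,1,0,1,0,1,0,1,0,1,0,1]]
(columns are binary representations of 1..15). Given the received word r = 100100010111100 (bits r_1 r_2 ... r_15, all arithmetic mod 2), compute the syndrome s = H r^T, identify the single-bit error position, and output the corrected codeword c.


s = (1, 1, 0, 1)^T, error position = 13, corrected codeword c = 100100010111000

Compute s = H r^T mod 2 one row at a time:
  s_1 = 1 + 0 + 1 + 1 + 1 + 1 + 0 + 0 = 5 ≡ 1 (mod 2).
  s_2 = 1 + 0 + 0 + 0 + 1 + 1 + 0 + 0 = 3 ≡ 1 (mod 2).
  s_3 = 0 + 0 + 0 + 0 + 1 + 1 + 0 + 0 = 2 ≡ 0 (mod 2).
  s_4 = 1 + 0 + 0 + 0 + 0 + 1 + 1 + 0 = 3 ≡ 1 (mod 2).
s = (1, 1, 0, 1)^T — this equals column 13 of H (binary 1101), so error is at position 13.
Correct: flip bit 13 of r = 100100010111100 to get c = 100100010111000.


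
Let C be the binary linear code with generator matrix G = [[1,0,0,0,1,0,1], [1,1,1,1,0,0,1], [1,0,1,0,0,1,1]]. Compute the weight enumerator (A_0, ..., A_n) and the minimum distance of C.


Weight distribution: A_0 = 1, A_3 = 3, A_4 = 2, A_5 = 1, A_6 = 1. Minimum distance d = 3.

Enumerate all 2^3 = 8 messages m ∈ F_2^3.
For each, compute codeword c = mG in F_2^7, then tally its weight.
  m = 000 → c = 0000000, weight = 0.
  m = 100 → c = 1000101, weight = 3.
  m = 010 → c = 1111001, weight = 5.
  m = 110 → c = 0111100, weight = 4.
  m = 001 → c = 1010011, weight = 4.
  m = 101 → c = 0010110, weight = 3.
  m = 011 → c = 0101010, weight = 3.
  m = 111 → c = 1101111, weight = 6.
Tally weights:
  weight 0: 1 codewords.
  weight 3: 3 codewords.
  weight 4: 2 codewords.
  weight 5: 1 codewords.
  weight 6: 1 codewords.
Minimum distance d = smallest w > 0 with A_w > 0 = 3.
Sanity: Σ A_w = 8 = 2^3 = 8 ✓.


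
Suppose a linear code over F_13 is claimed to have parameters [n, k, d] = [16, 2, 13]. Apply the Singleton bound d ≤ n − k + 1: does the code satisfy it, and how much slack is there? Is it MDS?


Singleton RHS = n − k + 1 = 15, slack = 2, bound satisfied, not MDS.

Singleton bound: d ≤ n − k + 1.
Here n = 16, k = 2, so n − k + 1 = 15.
Given d = 13, check d ≤ 15: YES.
Slack = (n − k + 1) − d = 2.
The code is NOT MDS (slack = 2 > 0).
Description: the claimed parameters are [16, 2, 13]_13; such a code would be non-MDS.


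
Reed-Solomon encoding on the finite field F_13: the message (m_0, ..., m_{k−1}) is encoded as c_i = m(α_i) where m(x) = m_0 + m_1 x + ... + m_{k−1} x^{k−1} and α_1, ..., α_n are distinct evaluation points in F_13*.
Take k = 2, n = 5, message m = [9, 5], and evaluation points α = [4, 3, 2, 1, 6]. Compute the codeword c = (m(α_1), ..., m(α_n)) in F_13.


c = [3, 11, 6, 1, 0]

Message polynomial: m(x) = 9 + 5·x (mod 13).
For each evaluation point α_i, compute m(α_i) mod 13:
  α_1 = 4: Horner steps 5 → 3, so m(4) = 3.
  α_2 = 3: Horner steps 5 → 11, so m(3) = 11.
  α_3 = 2: Horner steps 5 → 6, so m(2) = 6.
  α_4 = 1: Horner steps 5 → 1, so m(1) = 1.
  α_5 = 6: Horner steps 5 → 0, so m(6) = 0.
Codeword c = [3, 11, 6, 1, 0] ∈ F_13^5.


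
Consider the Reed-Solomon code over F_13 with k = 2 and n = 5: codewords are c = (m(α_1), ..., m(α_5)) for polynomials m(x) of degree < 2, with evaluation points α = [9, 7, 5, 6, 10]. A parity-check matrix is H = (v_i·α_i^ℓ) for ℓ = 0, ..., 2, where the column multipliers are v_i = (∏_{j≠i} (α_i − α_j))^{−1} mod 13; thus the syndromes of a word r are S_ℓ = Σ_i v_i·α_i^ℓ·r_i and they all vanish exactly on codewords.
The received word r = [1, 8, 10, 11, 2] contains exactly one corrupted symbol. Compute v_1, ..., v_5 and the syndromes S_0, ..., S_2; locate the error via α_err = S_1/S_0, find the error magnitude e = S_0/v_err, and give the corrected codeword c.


S = (4, 2, 1), error at position 2, error magnitude e = 9, c = [1, 12, 10, 11, 2].

Step 1: column multipliers v_i = (∏_{j≠i}(α_i − α_j))^{−1} mod 13.
  i = 1 (α = 9): (9−7)(9−5)(9−6)(9−10) = 2·4·3·(−1) = −24 ≡ 2, so v_1 = 2^{−1} = 7 (mod 13).
  i = 2 (α = 7): (7−9)(7−5)(7−6)(7−10) = (−2)·2·1·(−3) = 12 ≡ 12, so v_2 = 12^{−1} = 12 (mod 13).
  i = 3 (α = 5): (5−9)(5−7)(5−6)(5−10) = (−4)·(−2)·(−1)·(−5) = 40 ≡ 1, so v_3 = 1^{−1} = 1 (mod 13).
  i = 4 (α = 6): (6−9)(6−7)(6−5)(6−10) = (−3)·(−1)·1·(−4) = −12 ≡ 1, so v_4 = 1^{−1} = 1 (mod 13).
  i = 5 (α = 10): (10−9)(10−7)(10−5)(10−6) = 1·3·5·4 = 60 ≡ 8, so v_5 = 8^{−1} = 5 (mod 13).
  v = [7, 12, 1, 1, 5].
Step 2: syndromes of r = [1, 8, 10, 11, 2] (all sums mod 13).
  S_0 = Σ v_i r_i = 7·1 + 12·8 + 1·10 + 1·11 + 5·2 = 134 ≡ 4.
  S_1 = Σ v_i α_i r_i = 7·9·1 + 12·7·8 + 1·5·10 + 1·6·11 + 5·10·2 = 951 ≡ 2.
  α_i^2 mod 13 = [3, 10, 12, 10, 9].
  S_2 = Σ v_i α_i^2 r_i = 7·3·1 + 12·10·8 + 1·12·10 + 1·10·11 + 5·9·2 = 1301 ≡ 1.
  S = (4, 2, 1) ≠ 0, so r is not a codeword (an error is present).
Step 3: locate the error. For a single error e at position i, S_ℓ = v_i·e·α_i^ℓ, so α_err = S_1/S_0.
  S_0^{−1} = 4^{−1} = 10 (mod 13), so α_err = 2·10 = 20 ≡ 7 = α_2. Error position i = 2.
  Consistency check: S_2/S_1 = 1·7 = 7 ≡ 7 = α_err ✓ (single-error assumption holds).
Step 4: error magnitude e = S_0/v_2 = S_0·∏_{j≠2}(α_2 − α_j) = 4·12 = 48 ≡ 9 (mod 13).
Step 5: correct position 2: c_2 = r_2 − e = 8 − 9 ≡ 12 (mod 13). Hence c = [1, 12, 10, 11, 2].
  Check: interpolating c through the α_i gives m(x) = 5 + 1·x (degree < 2) with m(α_i) = c_i for every i, so c is indeed a codeword.
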